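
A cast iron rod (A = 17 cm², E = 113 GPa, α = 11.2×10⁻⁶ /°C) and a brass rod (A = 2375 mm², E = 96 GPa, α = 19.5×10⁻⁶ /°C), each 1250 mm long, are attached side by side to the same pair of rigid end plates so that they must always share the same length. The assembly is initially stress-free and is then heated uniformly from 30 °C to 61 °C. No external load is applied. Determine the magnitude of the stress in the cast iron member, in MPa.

The brass has the larger α, so on heating it would change length more than the cast iron if both were free. The rigid plates force a common final length, so the brass is put into compression and the cast iron into tension, with equal and opposite forces P (no external load).
Equating the net (thermal + elastic) strains gives |α₁ − α₂|·ΔT = P·[1/(A₁E₁) + 1/(A₂E₂)].
|α₁ − α₂|·ΔT = 8.3×10⁻⁶ × 31 = 0.0002573.
1/(A₁E₁) + 1/(A₂E₂) = 1/(1700×113×10³) + 1/(2375×96×10³) = 9.592×10⁻⁹ N⁻¹.
So P = 0.0002573 / 9.592×10⁻⁹ = 26.83 kN.
σ_{cast iron} = P/A₁ = 26830/1700 = 15.78 MPa, tensile.

σ ≈ 15.8 MPa (tensile)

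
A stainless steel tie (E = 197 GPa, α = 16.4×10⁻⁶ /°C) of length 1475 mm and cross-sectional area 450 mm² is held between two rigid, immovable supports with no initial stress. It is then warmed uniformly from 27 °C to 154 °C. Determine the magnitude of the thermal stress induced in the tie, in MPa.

Because both ends are immovable the net strain is zero, and the suppressed thermal strain is αΔT = 16.4×10⁻⁶ × 127 = 2082.8×10⁻⁶.
σ = EαΔT = 197×10³ × 16.4×10⁻⁶ × 127 = 410.3 MPa (compressive; the tie is trying to expand).

σ ≈ 410 MPa (compressive)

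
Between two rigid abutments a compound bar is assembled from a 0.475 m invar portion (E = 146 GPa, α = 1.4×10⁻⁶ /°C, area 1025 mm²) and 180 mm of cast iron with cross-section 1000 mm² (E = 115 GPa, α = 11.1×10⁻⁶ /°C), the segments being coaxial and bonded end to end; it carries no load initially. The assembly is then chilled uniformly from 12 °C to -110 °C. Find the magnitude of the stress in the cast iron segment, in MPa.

Free thermal contraction of the whole bar: Σ αᵢΔT Lᵢ = 1.4×10⁻⁶×122×475 + 11.1×10⁻⁶×122×180 = 0.3249 mm.
The rigid supports impose zero overall length change; the single axial force P common to all segments must satisfy P Σ Lᵢ/(AᵢEᵢ) = δ_free.
The series flexibility is Σ Lᵢ/(AᵢEᵢ) = 475/(1025×146×10³) + 180/(1000×115×10³) = 4.739×10⁻⁶ mm/N.
Hence P = δ_free / Σ(L/AE) = 0.3249/4.739×10⁻⁶ = 68.55 kN (tensile).
σ_{cast iron} = P / A = 68550 / 1000 = 68.55 MPa.

σ ≈ 68.6 MPa (tensile)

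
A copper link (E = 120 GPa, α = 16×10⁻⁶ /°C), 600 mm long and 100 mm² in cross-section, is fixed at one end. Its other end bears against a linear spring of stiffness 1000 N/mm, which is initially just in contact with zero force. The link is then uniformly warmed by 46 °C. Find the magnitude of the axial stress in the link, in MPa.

σ ≈ 4.21 MPa (compressive)

The unrestrained thermal change is αΔT L = 16×10⁻⁶ × 46 × 600 = 0.4416 mm.
Let P be the compressive force at the spring. The link shortens elastically by PL/(AE) and the spring compresses by P/k; together these equal δ_free.
P [ L/(AE) + 1/k ] = δ_free → P [ 600/(100×120×10³) + 1/(1000) ] = 0.4416.
P = 0.4416 / 0.00105 = 420.6 N.
σ = P/A = 420.6/100 = 4.206 MPa.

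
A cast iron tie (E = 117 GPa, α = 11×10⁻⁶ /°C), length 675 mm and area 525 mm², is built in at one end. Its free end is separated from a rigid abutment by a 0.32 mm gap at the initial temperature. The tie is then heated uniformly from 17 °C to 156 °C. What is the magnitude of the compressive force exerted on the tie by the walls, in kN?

P ≈ 64.8 kN

If the wall were absent the tie would grow by αΔT L = 11×10⁻⁶ × 139 × 675 = 1.032 mm.
After closing the 0.32 mm clearance, 1.032 − 0.32 = 0.7121 mm of expansion remains to be suppressed by the wall.
So σ = E(δ_free − g)/L = 117×10³ × 0.7121/675 = 123.4 MPa.
P = σA = 123.4 × 525 = 64.8 kN.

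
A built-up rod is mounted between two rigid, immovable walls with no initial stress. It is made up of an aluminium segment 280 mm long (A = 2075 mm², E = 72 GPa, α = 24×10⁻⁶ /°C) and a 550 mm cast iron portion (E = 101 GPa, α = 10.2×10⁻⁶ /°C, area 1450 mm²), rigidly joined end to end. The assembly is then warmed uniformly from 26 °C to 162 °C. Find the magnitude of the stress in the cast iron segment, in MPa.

If the supports were absent, the total length change would be Σ αᵢΔT Lᵢ = 24×10⁻⁶×136×280 + 10.2×10⁻⁶×136×550 = 1.677 mm.
Since the ends are fixed, an axial force P builds up, equal in every segment, with P · Σ Lᵢ/(AᵢEᵢ) = δ_free.
Σ Lᵢ/(AᵢEᵢ) = 280/(2075×72×10³) + 550/(1450×101×10³) = 5.63×10⁻⁶ mm/N.
P = 1.677 / 5.63×10⁻⁶ = 297900 N = 297.9 kN, compressive.
σ_{cast iron} = P / A = 297900 / 1450 = 205.4 MPa.

σ ≈ 205 MPa (compressive)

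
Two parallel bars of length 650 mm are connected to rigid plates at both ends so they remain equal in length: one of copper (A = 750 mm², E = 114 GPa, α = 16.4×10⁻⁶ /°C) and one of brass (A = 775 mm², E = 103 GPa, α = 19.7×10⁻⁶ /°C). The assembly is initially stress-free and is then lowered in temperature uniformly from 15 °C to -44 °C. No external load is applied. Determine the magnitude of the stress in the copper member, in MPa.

The brass has the larger α, so on cooling it would change length more than the copper if both were free. The rigid plates force a common final length, so the brass is put into tension and the copper into compression, with equal and opposite forces P (no external load).
Compatibility of the two members (thermal + elastic change equal): (α₁ − α₂)ΔT = P·[1/(A₁E₁) + 1/(A₂E₂)].
|α₁ − α₂|·ΔT = 3.3×10⁻⁶ × 59 = 0.0001947.
1/(A₁E₁) + 1/(A₂E₂) = 1/(750×114×10³) + 1/(775×103×10³) = 2.422×10⁻⁸ N⁻¹.
P = 0.0001947 / 2.422×10⁻⁸ = 8038 N = 8.038 kN.
σ_{copper} = P/A₁ = 8038/750 = 10.72 MPa, compressive.

σ ≈ 10.7 MPa (compressive)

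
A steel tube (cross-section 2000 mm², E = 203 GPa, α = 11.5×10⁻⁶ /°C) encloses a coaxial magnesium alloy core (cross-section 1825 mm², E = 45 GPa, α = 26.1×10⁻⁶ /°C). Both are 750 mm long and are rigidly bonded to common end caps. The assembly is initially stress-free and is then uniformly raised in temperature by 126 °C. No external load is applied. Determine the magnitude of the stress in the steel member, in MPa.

Equilibrium of a rigid end plate with no external load gives equal and opposite internal forces ±P in the two members. Since α_{magnesium alloy} > α_{steel}, heating drives the magnesium alloy into compression and the steel into tension.
Setting the final lengths equal and cancelling L: (α₁ − α₂)ΔT = P/(A₁E₁) + P/(A₂E₂).
|α₁ − α₂|·ΔT = 14.6×10⁻⁶ × 126 = 0.00184.
1/(A₁E₁) + 1/(A₂E₂) = 1/(2000×203×10³) + 1/(1825×45×10³) = 1.464×10⁻⁸ N⁻¹.
P = 0.00184 / 1.464×10⁻⁸ = 125700 N = 125.7 kN.
σ_{steel} = P/A₁ = 125700/2000 = 62.83 MPa, tensile.

σ ≈ 62.8 MPa (tensile)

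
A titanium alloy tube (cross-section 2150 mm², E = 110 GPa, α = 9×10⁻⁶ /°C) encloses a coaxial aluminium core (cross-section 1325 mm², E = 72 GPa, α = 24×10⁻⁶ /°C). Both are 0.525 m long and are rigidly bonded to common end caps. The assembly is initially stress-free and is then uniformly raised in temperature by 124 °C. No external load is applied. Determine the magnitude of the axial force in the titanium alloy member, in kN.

Both members must finish at the same length. With the larger α, the aluminium tends to over-expand; the plates restrain it, putting the aluminium in compression and the titanium alloy in tension. With no external load the two internal forces are equal and opposite, magnitude P.
Equating the net (thermal + elastic) strains gives |α₁ − α₂|·ΔT = P·[1/(A₁E₁) + 1/(A₂E₂)].
|α₁ − α₂|·ΔT = 15×10⁻⁶ × 124 = 0.00186.
1/(A₁E₁) + 1/(A₂E₂) = 1/(2150×110×10³) + 1/(1325×72×10³) = 1.471×10⁻⁸ N⁻¹.
So P = 0.00186 / 1.471×10⁻⁸ = 126.4 kN.

P ≈ 126 kN (tensile in the titanium alloy)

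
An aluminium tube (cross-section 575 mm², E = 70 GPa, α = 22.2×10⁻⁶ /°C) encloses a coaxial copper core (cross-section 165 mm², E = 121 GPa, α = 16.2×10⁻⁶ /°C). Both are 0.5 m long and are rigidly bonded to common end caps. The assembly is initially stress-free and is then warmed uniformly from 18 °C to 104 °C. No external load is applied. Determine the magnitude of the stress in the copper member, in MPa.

Both members must finish at the same length. With the larger α, the aluminium tends to over-expand; the plates restrain it, putting the aluminium in compression and the copper in tension. With no external load the two internal forces are equal and opposite, magnitude P.
Setting the final lengths equal and cancelling L: (α₁ − α₂)ΔT = P/(A₁E₁) + P/(A₂E₂).
|α₁ − α₂|·ΔT = 6×10⁻⁶ × 86 = 0.000516.
1/(A₁E₁) + 1/(A₂E₂) = 1/(575×70×10³) + 1/(165×121×10³) = 7.493×10⁻⁸ N⁻¹.
So P = 0.000516 / 7.493×10⁻⁸ = 6.886 kN.
σ_{copper} = P/A₂ = 6886/165 = 41.73 MPa, tensile.

σ ≈ 41.7 MPa (tensile)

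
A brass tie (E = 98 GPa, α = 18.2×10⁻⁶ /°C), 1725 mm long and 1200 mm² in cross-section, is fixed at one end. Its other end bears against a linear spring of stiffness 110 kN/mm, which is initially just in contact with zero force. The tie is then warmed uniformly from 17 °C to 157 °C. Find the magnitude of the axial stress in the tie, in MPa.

The unrestrained thermal change is αΔT L = 18.2×10⁻⁶ × 140 × 1725 = 4.395 mm.
With a force P in the spring, the elastic change of the tie is PL/(AE) and that of the spring is P/k; compatibility requires their sum to equal δ_free.
So P = δ_free / [L/(AE) + 1/k] = 4.395 / [ 1725/(1200×98×10³) + 1/(110×10³) ].
P = 4.395 / 2.376×10⁻⁵ = 185000 N.
σ = P/A = 185000/1200 = 154.2 MPa.

σ ≈ 154 MPa (compressive)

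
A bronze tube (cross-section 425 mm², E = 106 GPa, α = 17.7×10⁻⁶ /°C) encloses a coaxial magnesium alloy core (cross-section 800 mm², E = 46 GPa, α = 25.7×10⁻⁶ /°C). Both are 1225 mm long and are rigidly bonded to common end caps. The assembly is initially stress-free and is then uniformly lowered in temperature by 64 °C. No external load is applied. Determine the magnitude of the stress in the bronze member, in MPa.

σ ≈ 24.4 MPa (compressive)

The magnesium alloy has the larger α, so on cooling it would change length more than the bronze if both were free. The rigid plates force a common final length, so the magnesium alloy is put into tension and the bronze into compression, with equal and opposite forces P (no external load).
Compatibility of the two members (thermal + elastic change equal): (α₁ − α₂)ΔT = P·[1/(A₁E₁) + 1/(A₂E₂)].
|α₁ − α₂|·ΔT = 8×10⁻⁶ × 64 = 0.000512.
1/(A₁E₁) + 1/(A₂E₂) = 1/(425×106×10³) + 1/(800×46×10³) = 4.937×10⁻⁸ N⁻¹.
So P = 0.000512 / 4.937×10⁻⁸ = 10.37 kN.
σ_{bronze} = P/A₁ = 10370/425 = 24.4 MPa, compressive.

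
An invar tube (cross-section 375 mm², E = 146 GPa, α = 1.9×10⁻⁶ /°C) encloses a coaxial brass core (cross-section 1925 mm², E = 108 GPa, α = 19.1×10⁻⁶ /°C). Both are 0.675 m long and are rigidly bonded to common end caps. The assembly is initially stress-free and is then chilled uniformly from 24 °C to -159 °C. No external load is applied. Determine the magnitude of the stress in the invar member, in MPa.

Equilibrium of a rigid end plate with no external load gives equal and opposite internal forces ±P in the two members. Since α_{brass} > α_{invar}, cooling drives the brass into tension and the invar into compression.
Compatibility of the two members (thermal + elastic change equal): (α₁ − α₂)ΔT = P·[1/(A₁E₁) + 1/(A₂E₂)].
|α₁ − α₂|·ΔT = 17.2×10⁻⁶ × 183 = 0.003148.
1/(A₁E₁) + 1/(A₂E₂) = 1/(375×146×10³) + 1/(1925×108×10³) = 2.307×10⁻⁸ N⁻¹.
P = 0.003148 / 2.307×10⁻⁸ = 136400 N = 136.4 kN.
σ_{invar} = P/A₁ = 136400/375 = 363.8 MPa, compressive.

σ ≈ 364 MPa (compressive)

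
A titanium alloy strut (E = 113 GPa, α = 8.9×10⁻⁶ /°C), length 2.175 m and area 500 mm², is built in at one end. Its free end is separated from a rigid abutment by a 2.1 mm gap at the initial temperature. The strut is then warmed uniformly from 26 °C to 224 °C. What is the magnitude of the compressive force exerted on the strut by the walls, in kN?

P ≈ 45 kN

If the wall were absent the strut would grow by αΔT L = 8.9×10⁻⁶ × 198 × 2175 = 3.833 mm.
After closing the 2.1 mm clearance, 3.833 − 2.1 = 1.733 mm of expansion remains to be suppressed by the wall.
That suppressed elongation corresponds to σ = E·Δ/L = 113×10³ × 1.733/2175 = 90.03 MPa.
P = σA = 90.03 × 500 = 45.01 kN.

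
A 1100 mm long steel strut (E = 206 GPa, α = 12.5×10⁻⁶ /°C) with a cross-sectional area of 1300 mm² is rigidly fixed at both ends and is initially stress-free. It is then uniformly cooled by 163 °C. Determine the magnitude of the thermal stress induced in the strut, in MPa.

The supports are rigid, so the total axial strain is zero. The restrained thermal strain is ε = αΔT = 12.5×10⁻⁶ × 163 = 2037.5×10⁻⁶.
Hence σ = E·αΔT = 206×10³ × 2037.5×10⁻⁶ = 419.7 MPa, tensile.

σ ≈ 420 MPa (tensile)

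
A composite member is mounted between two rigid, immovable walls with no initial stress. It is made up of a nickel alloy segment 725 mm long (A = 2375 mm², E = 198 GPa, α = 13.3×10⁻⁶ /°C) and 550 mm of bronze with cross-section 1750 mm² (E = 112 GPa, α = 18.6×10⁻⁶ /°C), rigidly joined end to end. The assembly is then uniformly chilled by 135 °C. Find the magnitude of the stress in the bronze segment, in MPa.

Free thermal contraction of the whole bar: Σ αᵢΔT Lᵢ = 13.3×10⁻⁶×135×725 + 18.6×10⁻⁶×135×550 = 2.683 mm.
The rigid supports impose zero overall length change; the single axial force P common to all segments must satisfy P Σ Lᵢ/(AᵢEᵢ) = δ_free.
Σ Lᵢ/(AᵢEᵢ) = 725/(2375×198×10³) + 550/(1750×112×10³) = 4.348×10⁻⁶ mm/N.
Hence P = δ_free / Σ(L/AE) = 2.683/4.348×10⁻⁶ = 617 kN (tensile).
σ_{bronze} = P / A = 617000 / 1750 = 352.6 MPa.

σ ≈ 353 MPa (tensile)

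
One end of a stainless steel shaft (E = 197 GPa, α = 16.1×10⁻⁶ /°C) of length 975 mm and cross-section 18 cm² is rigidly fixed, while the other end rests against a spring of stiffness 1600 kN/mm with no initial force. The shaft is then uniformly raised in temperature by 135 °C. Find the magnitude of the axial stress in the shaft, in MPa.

Free thermal expansion: δ_free = αΔT L = 16.1×10⁻⁶ × 135 × 975 = 2.119 mm.
With a force P in the spring, the elastic change of the shaft is PL/(AE) and that of the spring is P/k; compatibility requires their sum to equal δ_free.
P [ L/(AE) + 1/k ] = δ_free → P [ 975/(1800×197×10³) + 1/(1600×10³) ] = 2.119.
P = 2.119 / 3.375×10⁻⁶ = 628000 N.
σ = P/A = 628000/1800 = 348.9 MPa.

σ ≈ 349 MPa (compressive)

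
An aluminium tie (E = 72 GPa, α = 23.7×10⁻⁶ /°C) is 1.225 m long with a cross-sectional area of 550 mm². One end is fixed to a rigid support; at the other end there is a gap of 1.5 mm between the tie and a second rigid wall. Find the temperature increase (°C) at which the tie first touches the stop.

ΔT ≈ 51.7 °C

Contact occurs when the free expansion equals the gap: αΔT L = 1.5 mm.
So ΔT = g/(αL) = 1.5/(23.7×10⁻⁶ × 1225) = 51.67 °C.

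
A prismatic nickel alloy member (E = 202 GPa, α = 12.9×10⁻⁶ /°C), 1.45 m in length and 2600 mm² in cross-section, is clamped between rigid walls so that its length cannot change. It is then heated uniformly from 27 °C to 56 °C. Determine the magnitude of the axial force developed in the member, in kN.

With zero net strain, σ = E·αΔT = 202 GPa × 12.9×10⁻⁶ × 29 = 75.57 MPa.
P = AEαΔT = 2600 × 202×10³ × 12.9×10⁻⁶ × 29 = 196.5 kN (compressive).

P ≈ 196 kN (compressive)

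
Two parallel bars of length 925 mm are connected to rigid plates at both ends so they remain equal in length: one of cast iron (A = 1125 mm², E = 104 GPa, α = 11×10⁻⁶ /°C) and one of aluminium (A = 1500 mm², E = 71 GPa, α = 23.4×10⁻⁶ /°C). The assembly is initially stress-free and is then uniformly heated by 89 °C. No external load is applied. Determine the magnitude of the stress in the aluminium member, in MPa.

σ ≈ 41 MPa (compressive)

Equilibrium of a rigid end plate with no external load gives equal and opposite internal forces ±P in the two members. Since α_{aluminium} > α_{cast iron}, heating drives the aluminium into compression and the cast iron into tension.
Setting the final lengths equal and cancelling L: (α₁ − α₂)ΔT = P/(A₁E₁) + P/(A₂E₂).
|α₁ − α₂|·ΔT = 12.4×10⁻⁶ × 89 = 0.001104.
1/(A₁E₁) + 1/(A₂E₂) = 1/(1125×104×10³) + 1/(1500×71×10³) = 1.794×10⁻⁸ N⁻¹.
So P = 0.001104 / 1.794×10⁻⁸ = 61.53 kN.
σ_{aluminium} = P/A₂ = 61530/1500 = 41.02 MPa, compressive.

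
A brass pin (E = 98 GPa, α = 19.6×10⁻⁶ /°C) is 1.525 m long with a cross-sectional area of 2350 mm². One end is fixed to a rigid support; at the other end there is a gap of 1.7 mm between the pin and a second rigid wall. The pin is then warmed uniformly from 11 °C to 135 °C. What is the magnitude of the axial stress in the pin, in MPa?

If the wall were absent the pin would grow by αΔT L = 19.6×10⁻⁶ × 124 × 1525 = 3.706 mm.
The gap closes (δ_free > 1.7 mm) and the wall then resists a further 3.706 − 1.7 = 2.006 mm of expansion.
That suppressed elongation corresponds to σ = E·Δ/L = 98×10³ × 2.006/1525 = 128.9 MPa.

σ ≈ 129 MPa (compressive)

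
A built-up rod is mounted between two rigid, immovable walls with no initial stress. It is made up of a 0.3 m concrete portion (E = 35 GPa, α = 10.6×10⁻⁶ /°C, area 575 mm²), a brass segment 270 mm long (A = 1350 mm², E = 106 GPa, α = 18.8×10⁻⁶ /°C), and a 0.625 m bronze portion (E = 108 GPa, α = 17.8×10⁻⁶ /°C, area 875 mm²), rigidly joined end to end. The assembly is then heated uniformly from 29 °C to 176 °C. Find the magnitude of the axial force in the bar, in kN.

P ≈ 122 kN (compressive)

Free thermal expansion of the whole bar: Σ αᵢΔT Lᵢ = 10.6×10⁻⁶×147×300 + 18.8×10⁻⁶×147×270 + 17.8×10⁻⁶×147×625 = 2.849 mm.
The rigid supports impose zero overall length change; the single axial force P common to all segments must satisfy P Σ Lᵢ/(AᵢEᵢ) = δ_free.
The series flexibility is Σ Lᵢ/(AᵢEᵢ) = 300/(575×35×10³) + 270/(1350×106×10³) + 625/(875×108×10³) = 2.341×10⁻⁵ mm/N.
P = 2.849 / 2.341×10⁻⁵ = 121700 N = 121.7 kN, compressive.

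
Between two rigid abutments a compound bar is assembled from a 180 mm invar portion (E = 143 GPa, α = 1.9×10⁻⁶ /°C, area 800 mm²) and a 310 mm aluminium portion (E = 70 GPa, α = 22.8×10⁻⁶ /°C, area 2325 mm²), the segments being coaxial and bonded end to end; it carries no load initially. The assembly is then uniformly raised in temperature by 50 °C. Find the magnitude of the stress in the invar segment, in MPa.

Free thermal expansion of the whole bar: Σ αᵢΔT Lᵢ = 1.9×10⁻⁶×50×180 + 22.8×10⁻⁶×50×310 = 0.3705 mm.
The walls prevent any net length change, so an axial force P (same in every segment) develops. Compatibility: P · Σ Lᵢ/(AᵢEᵢ) = δ_free.
The series flexibility is Σ Lᵢ/(AᵢEᵢ) = 180/(800×143×10³) + 310/(2325×70×10³) = 3.478×10⁻⁶ mm/N.
P = 0.3705 / 3.478×10⁻⁶ = 106500 N = 106.5 kN, compressive.
σ_{invar} = P / A = 106500 / 800 = 133.2 MPa.

σ ≈ 133 MPa (compressive)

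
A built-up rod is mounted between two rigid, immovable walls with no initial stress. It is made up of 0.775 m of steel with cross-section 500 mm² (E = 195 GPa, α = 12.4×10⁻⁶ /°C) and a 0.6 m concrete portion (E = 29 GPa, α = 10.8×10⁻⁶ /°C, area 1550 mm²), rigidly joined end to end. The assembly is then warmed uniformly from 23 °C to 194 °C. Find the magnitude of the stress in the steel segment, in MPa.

If the supports were absent, the total length change would be Σ αᵢΔT Lᵢ = 12.4×10⁻⁶×171×775 + 10.8×10⁻⁶×171×600 = 2.751 mm.
The rigid supports impose zero overall length change; the single axial force P common to all segments must satisfy P Σ Lᵢ/(AᵢEᵢ) = δ_free.
Σ Lᵢ/(AᵢEᵢ) = 775/(500×195×10³) + 600/(1550×29×10³) = 2.13×10⁻⁵ mm/N.
P = 2.751 / 2.13×10⁻⁵ = 129200 N = 129.2 kN, compressive.
σ_{steel} = P / A = 129200 / 500 = 258.4 MPa.

σ ≈ 258 MPa (compressive)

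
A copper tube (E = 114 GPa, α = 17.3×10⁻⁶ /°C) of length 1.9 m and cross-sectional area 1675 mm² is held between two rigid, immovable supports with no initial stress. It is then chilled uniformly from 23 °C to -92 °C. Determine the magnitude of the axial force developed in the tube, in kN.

With zero net strain, σ = E·αΔT = 114 GPa × 17.3×10⁻⁶ × 115 = 226.8 MPa.
Axial force P = σA = 226.8 × 1675 = 379900 N = 379.9 kN, tensile.

P ≈ 380 kN (tensile)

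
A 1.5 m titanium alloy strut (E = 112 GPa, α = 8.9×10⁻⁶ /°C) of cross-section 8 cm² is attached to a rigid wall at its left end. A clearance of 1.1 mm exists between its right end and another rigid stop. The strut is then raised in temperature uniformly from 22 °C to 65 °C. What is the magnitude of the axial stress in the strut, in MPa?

σ ≈ 0 MPa

Free thermal elongation = αΔT L = 8.9×10⁻⁶ × 43 × 1500 = 0.574 mm.
Since δ_free = 0.574 mm is less than the 1.1 mm gap, the strut never touches the wall. No axial force develops.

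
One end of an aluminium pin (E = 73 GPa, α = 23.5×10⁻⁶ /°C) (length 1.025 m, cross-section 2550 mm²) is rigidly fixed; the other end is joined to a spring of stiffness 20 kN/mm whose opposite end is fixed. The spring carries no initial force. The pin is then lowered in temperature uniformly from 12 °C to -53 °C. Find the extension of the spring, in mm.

The unrestrained thermal change is αΔT L = 23.5×10⁻⁶ × 65 × 1025 = 1.566 mm.
Let P be the tensile force in the spring. The pin extends elastically by PL/(AE) and the spring stretches by P/k; together these equal δ_free.
So P = δ_free / [L/(AE) + 1/k] = 1.566 / [ 1025/(2550×73×10³) + 1/(20×10³) ].
P = 1.566 / 5.551×10⁻⁵ = 28210 N.
Spring extension = P/k = 28210/(20×10³) = 1.41 mm.

δ ≈ 1.41 mm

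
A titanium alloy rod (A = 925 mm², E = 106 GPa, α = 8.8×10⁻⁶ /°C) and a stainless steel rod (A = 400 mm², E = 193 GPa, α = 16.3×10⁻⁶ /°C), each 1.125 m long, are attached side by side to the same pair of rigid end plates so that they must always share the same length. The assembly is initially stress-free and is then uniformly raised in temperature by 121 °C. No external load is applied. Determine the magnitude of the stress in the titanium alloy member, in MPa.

Equilibrium of a rigid end plate with no external load gives equal and opposite internal forces ±P in the two members. Since α_{stainless steel} > α_{titanium alloy}, heating drives the stainless steel into compression and the titanium alloy into tension.
Setting the final lengths equal and cancelling L: (α₁ − α₂)ΔT = P/(A₁E₁) + P/(A₂E₂).
|α₁ − α₂|·ΔT = 7.5×10⁻⁶ × 121 = 0.0009075.
1/(A₁E₁) + 1/(A₂E₂) = 1/(925×106×10³) + 1/(400×193×10³) = 2.315×10⁻⁸ N⁻¹.
So P = 0.0009075 / 2.315×10⁻⁸ = 39.2 kN.
σ_{titanium alloy} = P/A₁ = 39200/925 = 42.38 MPa, tensile.

σ ≈ 42.4 MPa (tensile)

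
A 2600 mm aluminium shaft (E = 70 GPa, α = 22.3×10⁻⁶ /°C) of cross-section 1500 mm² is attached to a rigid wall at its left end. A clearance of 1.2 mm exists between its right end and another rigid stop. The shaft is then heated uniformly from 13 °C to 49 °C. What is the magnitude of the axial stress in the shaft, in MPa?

Free thermal elongation = αΔT L = 22.3×10⁻⁶ × 36 × 2600 = 2.087 mm.
The gap closes (δ_free > 1.2 mm) and the wall then resists a further 2.087 − 1.2 = 0.8873 mm of expansion.
Compatibility: PL/(AE) = 0.8873 mm, so σ = P/A = E × (0.8873/2600) = 23.89 MPa.

σ ≈ 23.9 MPa (compressive)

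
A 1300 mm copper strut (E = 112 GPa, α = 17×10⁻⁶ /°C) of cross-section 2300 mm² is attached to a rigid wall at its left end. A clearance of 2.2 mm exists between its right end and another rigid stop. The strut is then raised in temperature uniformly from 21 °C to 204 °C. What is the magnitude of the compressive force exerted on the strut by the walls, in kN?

P ≈ 365 kN

Unrestrained expansion: δ_free = αΔT L = 17×10⁻⁶ × 183 × 1300 = 4.044 mm.
This exceeds the 2.2 mm gap, so the wall pushes back. The portion of expansion that must be recovered elastically is δ_free − gap = 4.044 − 2.2 = 1.844 mm.
That suppressed elongation corresponds to σ = E·Δ/L = 112×10³ × 1.844/1300 = 158.9 MPa.
P = σA = 158.9 × 2300 = 365.5 kN.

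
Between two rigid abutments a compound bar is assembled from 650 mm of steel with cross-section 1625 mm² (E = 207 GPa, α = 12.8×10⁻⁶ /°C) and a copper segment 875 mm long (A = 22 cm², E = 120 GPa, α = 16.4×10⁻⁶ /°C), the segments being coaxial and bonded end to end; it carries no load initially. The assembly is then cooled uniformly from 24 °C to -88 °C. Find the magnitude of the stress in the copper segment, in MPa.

σ ≈ 220 MPa (tensile)

With the walls removed the bar would change length by δ_free = Σ αᵢΔT Lᵢ = 12.8×10⁻⁶×112×650 + 16.4×10⁻⁶×112×875 = 2.539 mm.
The walls prevent any net length change, so an axial force P (same in every segment) develops. Compatibility: P · Σ Lᵢ/(AᵢEᵢ) = δ_free.
The series flexibility is Σ Lᵢ/(AᵢEᵢ) = 650/(1625×207×10³) + 875/(2200×120×10³) = 5.247×10⁻⁶ mm/N.
So P = 2.539 / 5.247×10⁻⁶ = 483.9 kN, tensile.
σ_{copper} = P / A = 483900 / 2200 = 220 MPa.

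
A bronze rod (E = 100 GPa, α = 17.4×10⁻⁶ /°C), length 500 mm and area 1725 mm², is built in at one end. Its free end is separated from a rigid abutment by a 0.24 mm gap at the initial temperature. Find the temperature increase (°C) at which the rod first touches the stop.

Contact occurs when the free expansion equals the gap: αΔT L = 0.24 mm.
So ΔT = g/(αL) = 0.24/(17.4×10⁻⁶ × 500) = 27.59 °C.

ΔT ≈ 27.6 °C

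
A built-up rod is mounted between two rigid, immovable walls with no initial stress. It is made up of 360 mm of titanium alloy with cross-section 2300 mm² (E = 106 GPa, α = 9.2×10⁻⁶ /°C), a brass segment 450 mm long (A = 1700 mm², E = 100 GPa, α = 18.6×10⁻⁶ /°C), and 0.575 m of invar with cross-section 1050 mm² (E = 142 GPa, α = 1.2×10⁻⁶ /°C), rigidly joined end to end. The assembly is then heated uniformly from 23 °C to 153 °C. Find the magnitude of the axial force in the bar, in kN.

P ≈ 202 kN (compressive)

With the walls removed the bar would change length by δ_free = Σ αᵢΔT Lᵢ = 9.2×10⁻⁶×130×360 + 18.6×10⁻⁶×130×450 + 1.2×10⁻⁶×130×575 = 1.608 mm.
Since the ends are fixed, an axial force P builds up, equal in every segment, with P · Σ Lᵢ/(AᵢEᵢ) = δ_free.
The series flexibility is Σ Lᵢ/(AᵢEᵢ) = 360/(2300×106×10³) + 450/(1700×100×10³) + 575/(1050×142×10³) = 7.98×10⁻⁶ mm/N.
So P = 1.608 / 7.98×10⁻⁶ = 201.5 kN, compressive.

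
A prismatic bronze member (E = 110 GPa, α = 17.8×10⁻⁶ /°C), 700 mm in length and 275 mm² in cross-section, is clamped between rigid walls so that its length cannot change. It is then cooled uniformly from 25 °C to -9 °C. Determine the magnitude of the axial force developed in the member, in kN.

P ≈ 18.3 kN (tensile)

Full restraint means ε = 0, so the stress is σ = EαΔT = 110×10³ × 17.8×10⁻⁶ × 34 = 66.57 MPa.
Then P = σA = 66.57 × 275 mm² = 18.31 kN, tensile.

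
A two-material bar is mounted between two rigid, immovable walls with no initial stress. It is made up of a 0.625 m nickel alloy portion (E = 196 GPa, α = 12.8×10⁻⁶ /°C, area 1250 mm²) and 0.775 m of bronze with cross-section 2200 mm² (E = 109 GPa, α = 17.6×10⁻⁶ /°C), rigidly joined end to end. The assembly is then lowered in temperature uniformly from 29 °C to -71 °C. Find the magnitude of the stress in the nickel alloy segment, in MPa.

σ ≈ 299 MPa (tensile)

Free thermal contraction of the whole bar: Σ αᵢΔT Lᵢ = 12.8×10⁻⁶×100×625 + 17.6×10⁻⁶×100×775 = 2.164 mm.
The walls prevent any net length change, so an axial force P (same in every segment) develops. Compatibility: P · Σ Lᵢ/(AᵢEᵢ) = δ_free.
The series flexibility is Σ Lᵢ/(AᵢEᵢ) = 625/(1250×196×10³) + 775/(2200×109×10³) = 5.783×10⁻⁶ mm/N.
P = 2.164 / 5.783×10⁻⁶ = 374200 N = 374.2 kN, tensile.
σ_{nickel alloy} = P / A = 374200 / 1250 = 299.4 MPa.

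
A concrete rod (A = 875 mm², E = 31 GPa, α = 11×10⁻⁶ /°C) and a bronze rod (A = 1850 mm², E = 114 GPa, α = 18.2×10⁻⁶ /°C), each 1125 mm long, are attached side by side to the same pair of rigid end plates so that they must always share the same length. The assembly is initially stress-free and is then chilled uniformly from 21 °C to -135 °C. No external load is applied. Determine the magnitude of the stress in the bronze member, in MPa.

σ ≈ 14.6 MPa (tensile)

The bronze has the larger α, so on cooling it would change length more than the concrete if both were free. The rigid plates force a common final length, so the bronze is put into tension and the concrete into compression, with equal and opposite forces P (no external load).
Equating the net (thermal + elastic) strains gives |α₁ − α₂|·ΔT = P·[1/(A₁E₁) + 1/(A₂E₂)].
|α₁ − α₂|·ΔT = 7.2×10⁻⁶ × 156 = 0.001123.
1/(A₁E₁) + 1/(A₂E₂) = 1/(875×31×10³) + 1/(1850×114×10³) = 4.161×10⁻⁸ N⁻¹.
So P = 0.001123 / 4.161×10⁻⁸ = 26.99 kN.
σ_{bronze} = P/A₂ = 26990/1850 = 14.59 MPa, tensile.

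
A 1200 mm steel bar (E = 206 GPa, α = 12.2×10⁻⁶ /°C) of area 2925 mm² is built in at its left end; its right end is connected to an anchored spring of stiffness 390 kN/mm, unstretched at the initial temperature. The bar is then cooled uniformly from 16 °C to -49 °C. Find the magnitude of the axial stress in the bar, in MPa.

σ ≈ 71.4 MPa (tensile)

Free thermal contraction: δ_free = αΔT L = 12.2×10⁻⁶ × 65 × 1200 = 0.9516 mm.
With a force P in the spring, the elastic change of the bar is PL/(AE) and that of the spring is P/k; compatibility requires their sum to equal δ_free.
P [ L/(AE) + 1/k ] = δ_free → P [ 1200/(2925×206×10³) + 1/(390×10³) ] = 0.9516.
P = 0.9516 / 4.556×10⁻⁶ = 208900 N.
σ = P/A = 208900/2925 = 71.41 MPa.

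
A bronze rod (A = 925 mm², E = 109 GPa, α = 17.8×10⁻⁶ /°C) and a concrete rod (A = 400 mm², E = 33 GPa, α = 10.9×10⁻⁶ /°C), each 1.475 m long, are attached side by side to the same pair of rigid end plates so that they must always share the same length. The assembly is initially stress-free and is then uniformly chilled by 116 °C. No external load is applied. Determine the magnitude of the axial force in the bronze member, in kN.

P ≈ 9.34 kN (tensile in the bronze)

Equilibrium of a rigid end plate with no external load gives equal and opposite internal forces ±P in the two members. Since α_{bronze} > α_{concrete}, cooling drives the bronze into tension and the concrete into compression.
Compatibility of the two members (thermal + elastic change equal): (α₁ − α₂)ΔT = P·[1/(A₁E₁) + 1/(A₂E₂)].
|α₁ − α₂|·ΔT = 6.9×10⁻⁶ × 116 = 0.0008004.
1/(A₁E₁) + 1/(A₂E₂) = 1/(925×109×10³) + 1/(400×33×10³) = 8.568×10⁻⁸ N⁻¹.
So P = 0.0008004 / 8.568×10⁻⁸ = 9.342 kN.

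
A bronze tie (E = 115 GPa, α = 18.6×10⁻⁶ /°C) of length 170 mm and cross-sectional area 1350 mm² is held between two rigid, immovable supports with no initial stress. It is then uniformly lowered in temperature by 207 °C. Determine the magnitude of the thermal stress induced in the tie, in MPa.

Because both ends are immovable the net strain is zero, and the suppressed thermal strain is αΔT = 18.6×10⁻⁶ × 207 = 3850.2×10⁻⁶.
σ = EαΔT = 115×10³ × 18.6×10⁻⁶ × 207 = 442.8 MPa (tensile; the tie is trying to contract).

σ ≈ 443 MPa (tensile)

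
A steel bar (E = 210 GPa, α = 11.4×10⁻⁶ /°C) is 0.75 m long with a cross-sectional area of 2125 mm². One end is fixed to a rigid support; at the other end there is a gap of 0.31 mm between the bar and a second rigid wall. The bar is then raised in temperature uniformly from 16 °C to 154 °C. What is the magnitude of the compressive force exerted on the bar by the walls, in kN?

P ≈ 518 kN

Free thermal elongation = αΔT L = 11.4×10⁻⁶ × 138 × 750 = 1.18 mm.
This exceeds the 0.31 mm gap, so the wall pushes back. The portion of expansion that must be recovered elastically is δ_free − gap = 1.18 − 0.31 = 0.8699 mm.
Compatibility: PL/(AE) = 0.8699 mm, so σ = P/A = E × (0.8699/750) = 243.6 MPa.
P = σA = 243.6 × 2125 = 517.6 kN.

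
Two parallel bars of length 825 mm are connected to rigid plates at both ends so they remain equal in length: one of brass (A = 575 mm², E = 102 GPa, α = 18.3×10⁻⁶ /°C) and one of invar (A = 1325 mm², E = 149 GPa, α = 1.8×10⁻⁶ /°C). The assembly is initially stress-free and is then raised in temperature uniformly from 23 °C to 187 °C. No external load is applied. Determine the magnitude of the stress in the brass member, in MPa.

σ ≈ 213 MPa (compressive)

The brass has the larger α, so on heating it would change length more than the invar if both were free. The rigid plates force a common final length, so the brass is put into compression and the invar into tension, with equal and opposite forces P (no external load).
Equating the net (thermal + elastic) strains gives |α₁ − α₂|·ΔT = P·[1/(A₁E₁) + 1/(A₂E₂)].
|α₁ − α₂|·ΔT = 16.5×10⁻⁶ × 164 = 0.002706.
1/(A₁E₁) + 1/(A₂E₂) = 1/(575×102×10³) + 1/(1325×149×10³) = 2.212×10⁻⁸ N⁻¹.
P = 0.002706 / 2.212×10⁻⁸ = 122400 N = 122.4 kN.
σ_{brass} = P/A₁ = 122400/575 = 212.8 MPa, compressive.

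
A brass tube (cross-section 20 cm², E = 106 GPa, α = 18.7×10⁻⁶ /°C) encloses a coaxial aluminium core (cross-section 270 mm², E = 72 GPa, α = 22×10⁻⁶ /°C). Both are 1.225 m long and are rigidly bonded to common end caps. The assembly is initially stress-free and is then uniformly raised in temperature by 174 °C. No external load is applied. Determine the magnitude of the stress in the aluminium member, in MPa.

Both members must finish at the same length. With the larger α, the aluminium tends to over-expand; the plates restrain it, putting the aluminium in compression and the brass in tension. With no external load the two internal forces are equal and opposite, magnitude P.
Setting the final lengths equal and cancelling L: (α₁ − α₂)ΔT = P/(A₁E₁) + P/(A₂E₂).
|α₁ − α₂|·ΔT = 3.3×10⁻⁶ × 174 = 0.0005742.
1/(A₁E₁) + 1/(A₂E₂) = 1/(2000×106×10³) + 1/(270×72×10³) = 5.616×10⁻⁸ N⁻¹.
P = 0.0005742 / 5.616×10⁻⁸ = 10220 N = 10.22 kN.
σ_{aluminium} = P/A₂ = 10220/270 = 37.87 MPa, compressive.

σ ≈ 37.9 MPa (compressive)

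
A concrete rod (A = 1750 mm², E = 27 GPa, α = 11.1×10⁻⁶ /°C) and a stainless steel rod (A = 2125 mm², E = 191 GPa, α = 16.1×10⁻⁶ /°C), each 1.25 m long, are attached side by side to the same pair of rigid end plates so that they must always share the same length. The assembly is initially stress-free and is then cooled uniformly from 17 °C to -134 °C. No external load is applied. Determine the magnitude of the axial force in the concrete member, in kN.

Equilibrium of a rigid end plate with no external load gives equal and opposite internal forces ±P in the two members. Since α_{stainless steel} > α_{concrete}, cooling drives the stainless steel into tension and the concrete into compression.
Compatibility of the two members (thermal + elastic change equal): (α₁ − α₂)ΔT = P·[1/(A₁E₁) + 1/(A₂E₂)].
|α₁ − α₂|·ΔT = 5×10⁻⁶ × 151 = 0.000755.
1/(A₁E₁) + 1/(A₂E₂) = 1/(1750×27×10³) + 1/(2125×191×10³) = 2.363×10⁻⁸ N⁻¹.
So P = 0.000755 / 2.363×10⁻⁸ = 31.95 kN.

P ≈ 32 kN (compressive in the concrete)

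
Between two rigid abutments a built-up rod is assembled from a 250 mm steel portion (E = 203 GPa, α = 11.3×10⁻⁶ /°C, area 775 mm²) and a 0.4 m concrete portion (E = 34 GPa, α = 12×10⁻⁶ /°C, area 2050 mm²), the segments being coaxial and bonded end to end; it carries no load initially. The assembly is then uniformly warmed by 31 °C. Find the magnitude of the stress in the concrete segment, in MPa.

σ ≈ 15.7 MPa (compressive)

With the walls removed the bar would change length by δ_free = Σ αᵢΔT Lᵢ = 11.3×10⁻⁶×31×250 + 12×10⁻⁶×31×400 = 0.2364 mm.
Since the ends are fixed, an axial force P builds up, equal in every segment, with P · Σ Lᵢ/(AᵢEᵢ) = δ_free.
The series flexibility is Σ Lᵢ/(AᵢEᵢ) = 250/(775×203×10³) + 400/(2050×34×10³) = 7.328×10⁻⁶ mm/N.
So P = 0.2364 / 7.328×10⁻⁶ = 32.26 kN, compressive.
σ_{concrete} = P / A = 32260 / 2050 = 15.73 MPa.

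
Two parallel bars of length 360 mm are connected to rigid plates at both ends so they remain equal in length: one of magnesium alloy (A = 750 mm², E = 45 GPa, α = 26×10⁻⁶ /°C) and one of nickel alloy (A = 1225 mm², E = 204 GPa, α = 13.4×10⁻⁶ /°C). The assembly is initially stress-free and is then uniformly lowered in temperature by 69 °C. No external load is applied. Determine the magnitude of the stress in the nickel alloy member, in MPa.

The magnesium alloy has the larger α, so on cooling it would change length more than the nickel alloy if both were free. The rigid plates force a common final length, so the magnesium alloy is put into tension and the nickel alloy into compression, with equal and opposite forces P (no external load).
Compatibility of the two members (thermal + elastic change equal): (α₁ − α₂)ΔT = P·[1/(A₁E₁) + 1/(A₂E₂)].
|α₁ − α₂|·ΔT = 12.6×10⁻⁶ × 69 = 0.0008694.
1/(A₁E₁) + 1/(A₂E₂) = 1/(750×45×10³) + 1/(1225×204×10³) = 3.363×10⁻⁸ N⁻¹.
So P = 0.0008694 / 3.363×10⁻⁸ = 25.85 kN.
σ_{nickel alloy} = P/A₂ = 25850/1225 = 21.1 MPa, compressive.

σ ≈ 21.1 MPa (compressive)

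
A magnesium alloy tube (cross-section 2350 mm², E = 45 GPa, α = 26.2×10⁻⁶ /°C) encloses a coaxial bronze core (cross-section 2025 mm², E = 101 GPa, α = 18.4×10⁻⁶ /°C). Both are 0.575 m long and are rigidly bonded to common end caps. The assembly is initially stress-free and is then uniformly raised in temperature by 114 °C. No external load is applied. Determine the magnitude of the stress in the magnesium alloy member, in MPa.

Both members must finish at the same length. With the larger α, the magnesium alloy tends to over-expand; the plates restrain it, putting the magnesium alloy in compression and the bronze in tension. With no external load the two internal forces are equal and opposite, magnitude P.
Setting the final lengths equal and cancelling L: (α₁ − α₂)ΔT = P/(A₁E₁) + P/(A₂E₂).
|α₁ − α₂|·ΔT = 7.8×10⁻⁶ × 114 = 0.0008892.
1/(A₁E₁) + 1/(A₂E₂) = 1/(2350×45×10³) + 1/(2025×101×10³) = 1.435×10⁻⁸ N⁻¹.
P = 0.0008892 / 1.435×10⁻⁸ = 61980 N = 61.98 kN.
σ_{magnesium alloy} = P/A₁ = 61980/2350 = 26.38 MPa, compressive.

σ ≈ 26.4 MPa (compressive)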